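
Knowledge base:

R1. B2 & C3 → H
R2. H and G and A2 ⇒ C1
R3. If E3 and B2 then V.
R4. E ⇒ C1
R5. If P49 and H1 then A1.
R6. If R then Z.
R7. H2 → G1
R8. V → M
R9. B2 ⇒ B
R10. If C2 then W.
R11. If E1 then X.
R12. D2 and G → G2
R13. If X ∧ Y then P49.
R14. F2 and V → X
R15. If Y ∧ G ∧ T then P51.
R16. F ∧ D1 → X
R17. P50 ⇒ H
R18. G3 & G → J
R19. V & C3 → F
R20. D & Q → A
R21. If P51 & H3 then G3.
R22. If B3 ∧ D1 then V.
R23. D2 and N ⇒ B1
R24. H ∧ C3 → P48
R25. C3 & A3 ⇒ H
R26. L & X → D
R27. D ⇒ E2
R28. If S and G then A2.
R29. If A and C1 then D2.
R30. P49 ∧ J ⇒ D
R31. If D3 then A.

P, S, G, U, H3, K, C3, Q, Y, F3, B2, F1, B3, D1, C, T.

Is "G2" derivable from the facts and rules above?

H  (by R1: B2, C3)
P51  (by R15: Y, G, T)
G3  (by R21: P51, H3)
V  (by R22: B3, D1)
A2  (by R28: S, G)
C1  (by R2: H, G, A2)
J  (by R18: G3, G)
F  (by R19: V, C3)
X  (by R16: F, D1)
P49  (by R13: X, Y)
D  (by R30: P49, J)
A  (by R20: D, Q)
D2  (by R29: A, C1)
G2  (by R12: D2, G)

Yes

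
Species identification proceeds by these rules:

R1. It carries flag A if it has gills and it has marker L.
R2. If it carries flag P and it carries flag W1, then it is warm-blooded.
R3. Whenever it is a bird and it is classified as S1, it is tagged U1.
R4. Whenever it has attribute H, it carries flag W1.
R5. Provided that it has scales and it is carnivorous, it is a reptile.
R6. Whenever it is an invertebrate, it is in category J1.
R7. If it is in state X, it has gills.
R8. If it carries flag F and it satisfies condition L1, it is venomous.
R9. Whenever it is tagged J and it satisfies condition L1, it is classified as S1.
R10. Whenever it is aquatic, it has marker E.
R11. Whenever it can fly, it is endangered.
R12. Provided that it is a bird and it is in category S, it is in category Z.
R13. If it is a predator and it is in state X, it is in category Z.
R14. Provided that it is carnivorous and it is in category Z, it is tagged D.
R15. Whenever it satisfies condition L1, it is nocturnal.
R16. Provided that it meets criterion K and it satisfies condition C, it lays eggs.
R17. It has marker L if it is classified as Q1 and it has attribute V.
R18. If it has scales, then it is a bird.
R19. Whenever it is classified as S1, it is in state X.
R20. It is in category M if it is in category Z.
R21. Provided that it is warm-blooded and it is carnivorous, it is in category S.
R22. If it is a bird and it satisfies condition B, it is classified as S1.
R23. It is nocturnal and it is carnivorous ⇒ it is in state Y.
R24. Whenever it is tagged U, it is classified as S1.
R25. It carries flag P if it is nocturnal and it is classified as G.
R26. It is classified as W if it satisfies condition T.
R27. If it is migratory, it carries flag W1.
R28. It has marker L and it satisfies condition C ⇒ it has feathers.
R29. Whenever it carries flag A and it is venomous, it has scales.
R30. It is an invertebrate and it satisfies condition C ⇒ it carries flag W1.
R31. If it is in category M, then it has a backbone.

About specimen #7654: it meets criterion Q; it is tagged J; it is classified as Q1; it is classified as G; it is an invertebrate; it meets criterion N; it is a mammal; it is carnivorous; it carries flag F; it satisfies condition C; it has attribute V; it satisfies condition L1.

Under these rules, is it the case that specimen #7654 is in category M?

Yes

By R8 (it carries flag F, it satisfies condition L1): it is venomous.
By R9 (it is tagged J, it satisfies condition L1): it is classified as S1.
By R15 (it satisfies condition L1): it is nocturnal.
By R17 (it is classified as Q1, it has attribute V): it has marker L.
By R19 (it is classified as S1): it is in state X.
By R25 (it is nocturnal, it is classified as G): it carries flag P.
By R30 (it is an invertebrate, it satisfies condition C): it carries flag W1.
By R2 (it carries flag P, it carries flag W1): it is warm-blooded.
By R7 (it is in state X): it has gills.
By R21 (it is warm-blooded, it is carnivorous): it is in category S.
By R1 (it has gills, it has marker L): it carries flag A.
By R29 (it carries flag A, it is venomous): it has scales.
By R18 (it has scales): it is a bird.
By R12 (it is a bird, it is in category S): it is in category Z.
By R20 (it is in category Z): it is in category M.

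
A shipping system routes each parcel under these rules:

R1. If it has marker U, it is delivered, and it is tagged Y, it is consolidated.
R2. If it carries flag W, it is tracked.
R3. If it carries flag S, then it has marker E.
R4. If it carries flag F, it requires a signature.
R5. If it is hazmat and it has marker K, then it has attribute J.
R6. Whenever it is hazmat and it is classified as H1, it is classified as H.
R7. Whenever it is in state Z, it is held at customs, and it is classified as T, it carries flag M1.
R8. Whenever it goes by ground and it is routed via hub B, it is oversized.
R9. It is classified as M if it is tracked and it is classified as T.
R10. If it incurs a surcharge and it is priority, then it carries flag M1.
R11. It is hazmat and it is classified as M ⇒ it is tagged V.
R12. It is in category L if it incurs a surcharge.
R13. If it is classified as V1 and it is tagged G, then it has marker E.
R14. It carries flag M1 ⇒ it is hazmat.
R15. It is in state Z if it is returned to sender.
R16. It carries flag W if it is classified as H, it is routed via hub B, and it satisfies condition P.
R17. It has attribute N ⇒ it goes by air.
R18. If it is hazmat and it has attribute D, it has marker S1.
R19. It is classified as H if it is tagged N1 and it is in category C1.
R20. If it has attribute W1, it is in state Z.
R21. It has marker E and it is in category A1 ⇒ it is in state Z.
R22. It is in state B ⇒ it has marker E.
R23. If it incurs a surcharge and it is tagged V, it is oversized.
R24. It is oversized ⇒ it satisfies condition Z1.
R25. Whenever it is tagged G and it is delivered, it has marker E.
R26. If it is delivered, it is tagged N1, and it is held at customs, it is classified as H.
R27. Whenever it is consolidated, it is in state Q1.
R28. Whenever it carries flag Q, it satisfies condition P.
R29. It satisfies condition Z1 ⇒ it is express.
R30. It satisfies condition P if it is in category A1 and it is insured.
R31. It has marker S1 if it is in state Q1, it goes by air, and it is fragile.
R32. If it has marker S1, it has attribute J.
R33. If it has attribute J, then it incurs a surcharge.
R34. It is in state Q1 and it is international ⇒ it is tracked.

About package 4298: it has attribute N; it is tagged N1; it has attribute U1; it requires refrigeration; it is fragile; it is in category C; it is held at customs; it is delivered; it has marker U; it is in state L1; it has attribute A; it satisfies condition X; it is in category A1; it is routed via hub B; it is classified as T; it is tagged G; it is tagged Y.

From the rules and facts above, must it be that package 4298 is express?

No

Forward chaining from the given facts derives: is consolidated, goes by air, has marker E, is classified as H, is in state Q1, has marker S1, has attribute J, incurs a surcharge, is in category L, is in state Z, carries flag M1, is hazmat.
The only rule concluding "it is express" is R29, which needs "it satisfies condition Z1"; that is never established.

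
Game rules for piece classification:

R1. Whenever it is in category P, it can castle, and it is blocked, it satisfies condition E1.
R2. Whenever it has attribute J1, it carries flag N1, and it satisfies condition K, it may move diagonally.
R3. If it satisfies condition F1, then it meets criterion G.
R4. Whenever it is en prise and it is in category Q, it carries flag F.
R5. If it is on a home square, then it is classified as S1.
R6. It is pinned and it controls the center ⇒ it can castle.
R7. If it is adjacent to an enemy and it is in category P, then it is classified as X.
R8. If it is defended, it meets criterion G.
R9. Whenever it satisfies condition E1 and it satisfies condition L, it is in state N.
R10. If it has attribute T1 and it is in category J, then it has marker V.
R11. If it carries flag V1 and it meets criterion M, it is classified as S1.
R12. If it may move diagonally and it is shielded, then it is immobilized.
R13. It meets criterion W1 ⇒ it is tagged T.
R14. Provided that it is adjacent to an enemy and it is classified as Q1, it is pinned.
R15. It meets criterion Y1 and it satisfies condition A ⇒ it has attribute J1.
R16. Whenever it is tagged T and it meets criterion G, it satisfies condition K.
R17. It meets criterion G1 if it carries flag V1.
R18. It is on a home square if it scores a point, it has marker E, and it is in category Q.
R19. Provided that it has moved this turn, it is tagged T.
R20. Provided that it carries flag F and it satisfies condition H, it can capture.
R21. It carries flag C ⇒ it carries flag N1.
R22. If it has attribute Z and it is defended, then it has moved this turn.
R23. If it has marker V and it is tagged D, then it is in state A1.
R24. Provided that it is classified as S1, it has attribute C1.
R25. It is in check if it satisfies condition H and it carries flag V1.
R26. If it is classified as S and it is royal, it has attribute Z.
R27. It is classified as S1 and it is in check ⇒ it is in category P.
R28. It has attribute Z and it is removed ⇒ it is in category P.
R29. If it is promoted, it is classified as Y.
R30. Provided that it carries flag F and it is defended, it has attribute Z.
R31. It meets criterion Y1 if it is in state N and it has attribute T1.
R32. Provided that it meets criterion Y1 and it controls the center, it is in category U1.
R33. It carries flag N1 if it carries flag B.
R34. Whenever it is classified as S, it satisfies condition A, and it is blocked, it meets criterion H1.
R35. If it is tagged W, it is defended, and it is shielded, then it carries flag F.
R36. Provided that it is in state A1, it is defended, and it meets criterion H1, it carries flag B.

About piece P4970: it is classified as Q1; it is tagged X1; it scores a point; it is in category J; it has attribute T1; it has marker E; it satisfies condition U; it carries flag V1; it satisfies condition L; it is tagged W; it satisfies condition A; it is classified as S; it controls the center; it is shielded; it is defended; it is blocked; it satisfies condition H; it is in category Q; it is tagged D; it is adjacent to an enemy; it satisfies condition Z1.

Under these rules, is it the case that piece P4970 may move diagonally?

Yes

By R8 (it is defended): it meets criterion G.
By R10 (it has attribute T1, it is in category J): it has marker V.
By R14 (it is adjacent to an enemy, it is classified as Q1): it is pinned.
By R18 (it scores a point, it has marker E, it is in category Q): it is on a home square.
By R23 (it has marker V, it is tagged D): it is in state A1.
By R25 (it satisfies condition H, it carries flag V1): it is in check.
By R34 (it is classified as S, it satisfies condition A, it is blocked): it meets criterion H1.
By R35 (it is tagged W, it is defended, it is shielded): it carries flag F.
By R36 (it is in state A1, it is defended, it meets criterion H1): it carries flag B.
By R5 (it is on a home square): it is classified as S1.
By R6 (it is pinned, it controls the center): it can castle.
By R27 (it is classified as S1, it is in check): it is in category P.
By R30 (it carries flag F, it is defended): it has attribute Z.
By R33 (it carries flag B): it carries flag N1.
By R1 (it is in category P, it can castle, it is blocked): it satisfies condition E1.
By R9 (it satisfies condition E1, it satisfies condition L): it is in state N.
By R22 (it has attribute Z, it is defended): it has moved this turn.
By R31 (it is in state N, it has attribute T1): it meets criterion Y1.
By R15 (it meets criterion Y1, it satisfies condition A): it has attribute J1.
By R19 (it has moved this turn): it is tagged T.
By R16 (it is tagged T, it meets criterion G): it satisfies condition K.
By R2 (it has attribute J1, it carries flag N1, it satisfies condition K): it may move diagonally.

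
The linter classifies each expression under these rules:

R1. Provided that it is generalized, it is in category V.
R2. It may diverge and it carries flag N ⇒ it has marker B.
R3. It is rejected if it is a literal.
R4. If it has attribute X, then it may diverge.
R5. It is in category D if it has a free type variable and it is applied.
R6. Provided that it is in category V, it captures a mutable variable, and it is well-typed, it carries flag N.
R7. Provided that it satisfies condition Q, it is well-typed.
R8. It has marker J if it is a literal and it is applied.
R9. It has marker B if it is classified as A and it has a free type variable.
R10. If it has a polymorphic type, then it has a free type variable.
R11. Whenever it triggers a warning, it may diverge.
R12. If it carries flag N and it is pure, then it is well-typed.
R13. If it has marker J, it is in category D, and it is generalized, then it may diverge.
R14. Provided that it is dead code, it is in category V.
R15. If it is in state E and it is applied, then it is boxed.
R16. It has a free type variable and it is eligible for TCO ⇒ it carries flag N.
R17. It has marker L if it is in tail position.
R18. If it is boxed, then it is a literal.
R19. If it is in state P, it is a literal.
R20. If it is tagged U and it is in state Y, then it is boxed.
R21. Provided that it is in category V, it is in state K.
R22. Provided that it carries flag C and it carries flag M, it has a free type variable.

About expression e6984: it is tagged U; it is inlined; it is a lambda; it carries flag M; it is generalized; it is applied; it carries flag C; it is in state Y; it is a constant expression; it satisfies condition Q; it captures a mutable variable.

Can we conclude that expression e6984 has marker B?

Yes

By R1 (it is generalized): it is in category V.
By R7 (it satisfies condition Q): it is well-typed.
By R20 (it is tagged U, it is in state Y): it is boxed.
By R22 (it carries flag C, it carries flag M): it has a free type variable.
By R5 (it has a free type variable, it is applied): it is in category D.
By R6 (it is in category V, it captures a mutable variable, it is well-typed): it carries flag N.
By R18 (it is boxed): it is a literal.
By R8 (it is a literal, it is applied): it has marker J.
By R13 (it has marker J, it is in category D, it is generalized): it may diverge.
By R2 (it may diverge, it carries flag N): it has marker B.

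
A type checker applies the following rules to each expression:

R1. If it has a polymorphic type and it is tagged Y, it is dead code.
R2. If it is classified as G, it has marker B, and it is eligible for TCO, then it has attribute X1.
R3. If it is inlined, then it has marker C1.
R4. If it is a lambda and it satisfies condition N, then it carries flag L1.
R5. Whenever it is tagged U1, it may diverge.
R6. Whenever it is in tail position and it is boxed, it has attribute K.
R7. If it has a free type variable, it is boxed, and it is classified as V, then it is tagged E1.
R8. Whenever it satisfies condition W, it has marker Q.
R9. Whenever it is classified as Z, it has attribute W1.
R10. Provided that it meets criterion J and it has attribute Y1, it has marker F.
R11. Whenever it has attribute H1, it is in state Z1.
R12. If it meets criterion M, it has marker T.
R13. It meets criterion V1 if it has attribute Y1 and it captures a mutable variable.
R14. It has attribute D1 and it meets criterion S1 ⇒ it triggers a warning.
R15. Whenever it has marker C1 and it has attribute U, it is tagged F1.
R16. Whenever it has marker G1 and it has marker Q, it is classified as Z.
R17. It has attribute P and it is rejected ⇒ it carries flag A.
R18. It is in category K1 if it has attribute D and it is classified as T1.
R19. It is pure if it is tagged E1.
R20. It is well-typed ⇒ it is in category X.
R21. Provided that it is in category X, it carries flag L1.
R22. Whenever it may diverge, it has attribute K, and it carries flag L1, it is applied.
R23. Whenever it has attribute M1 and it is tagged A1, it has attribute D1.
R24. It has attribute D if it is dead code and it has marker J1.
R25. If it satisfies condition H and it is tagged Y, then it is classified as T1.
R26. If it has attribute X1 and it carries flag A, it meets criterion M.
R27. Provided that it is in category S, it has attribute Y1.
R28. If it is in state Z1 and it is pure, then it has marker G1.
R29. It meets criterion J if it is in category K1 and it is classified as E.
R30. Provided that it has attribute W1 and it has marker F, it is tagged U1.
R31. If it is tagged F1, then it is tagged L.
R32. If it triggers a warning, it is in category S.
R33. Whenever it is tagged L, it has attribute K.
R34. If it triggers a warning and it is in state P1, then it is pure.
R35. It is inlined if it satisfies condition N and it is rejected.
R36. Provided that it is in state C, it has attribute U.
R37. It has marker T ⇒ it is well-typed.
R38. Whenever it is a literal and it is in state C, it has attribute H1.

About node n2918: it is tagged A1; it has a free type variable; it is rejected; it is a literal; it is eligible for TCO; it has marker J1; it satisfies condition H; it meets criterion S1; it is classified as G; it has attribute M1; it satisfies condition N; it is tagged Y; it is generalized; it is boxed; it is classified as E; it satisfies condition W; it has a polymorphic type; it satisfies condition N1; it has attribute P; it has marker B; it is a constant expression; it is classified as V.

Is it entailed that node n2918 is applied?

Forward chaining from the given facts derives: is dead code, has attribute X1, is tagged E1, has marker Q, carries flag A, is pure, has attribute D1, has attribute D, is classified as T1, meets criterion M, is inlined, has marker C1, has marker T, triggers a warning, is in category K1, meets criterion J, is in category S, is well-typed, is in category X, carries flag L1, has attribute Y1, has marker F.
The only rule concluding "it is applied" is R22, which needs "it may diverge"; that is never established.

No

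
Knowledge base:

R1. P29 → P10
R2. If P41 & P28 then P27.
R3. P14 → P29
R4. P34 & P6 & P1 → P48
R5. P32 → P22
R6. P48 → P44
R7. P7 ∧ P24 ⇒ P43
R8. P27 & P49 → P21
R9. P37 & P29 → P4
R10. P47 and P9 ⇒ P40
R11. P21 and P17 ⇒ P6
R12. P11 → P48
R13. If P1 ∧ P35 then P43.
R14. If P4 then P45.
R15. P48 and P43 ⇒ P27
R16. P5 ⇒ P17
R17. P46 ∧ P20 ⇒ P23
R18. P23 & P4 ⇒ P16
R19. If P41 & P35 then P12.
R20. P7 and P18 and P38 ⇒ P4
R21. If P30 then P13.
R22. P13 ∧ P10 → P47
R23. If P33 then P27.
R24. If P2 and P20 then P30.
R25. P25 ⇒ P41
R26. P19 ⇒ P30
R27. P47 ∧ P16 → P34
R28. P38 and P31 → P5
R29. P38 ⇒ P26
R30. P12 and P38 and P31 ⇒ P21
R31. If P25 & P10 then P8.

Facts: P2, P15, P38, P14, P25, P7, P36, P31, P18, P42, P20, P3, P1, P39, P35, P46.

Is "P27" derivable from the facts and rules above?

P29  (by R3: P14)
P43  (by R13: P1, P35)
P23  (by R17: P46, P20)
P4  (by R20: P7, P18, P38)
P30  (by R24: P2, P20)
P41  (by R25: P25)
P5  (by R28: P38, P31)
P10  (by R1: P29)
P17  (by R16: P5)
P16  (by R18: P23, P4)
P12  (by R19: P41, P35)
P13  (by R21: P30)
P47  (by R22: P13, P10)
P34  (by R27: P47, P16)
P21  (by R30: P12, P38, P31)
P6  (by R11: P21, P17)
P48  (by R4: P34, P6, P1)
P27  (by R15: P48, P43)

Yes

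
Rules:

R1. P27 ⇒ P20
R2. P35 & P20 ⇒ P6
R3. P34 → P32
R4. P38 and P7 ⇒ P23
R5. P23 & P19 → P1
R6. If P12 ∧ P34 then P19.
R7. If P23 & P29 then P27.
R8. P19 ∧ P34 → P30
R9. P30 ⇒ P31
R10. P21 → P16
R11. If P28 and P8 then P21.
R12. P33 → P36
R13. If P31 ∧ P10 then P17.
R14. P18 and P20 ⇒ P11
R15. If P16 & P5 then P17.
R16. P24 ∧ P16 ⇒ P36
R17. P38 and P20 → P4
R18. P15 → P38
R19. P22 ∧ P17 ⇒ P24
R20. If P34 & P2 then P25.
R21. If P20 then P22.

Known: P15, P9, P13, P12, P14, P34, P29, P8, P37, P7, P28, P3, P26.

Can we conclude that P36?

Forward chaining from the given facts derives: P32, P19, P30, P31, P21, P38, P23, P1, P27, P16, P20, P4, P22.
Rules concluding P36: R12 needs P33; R16 needs P24 — none of these are established.

No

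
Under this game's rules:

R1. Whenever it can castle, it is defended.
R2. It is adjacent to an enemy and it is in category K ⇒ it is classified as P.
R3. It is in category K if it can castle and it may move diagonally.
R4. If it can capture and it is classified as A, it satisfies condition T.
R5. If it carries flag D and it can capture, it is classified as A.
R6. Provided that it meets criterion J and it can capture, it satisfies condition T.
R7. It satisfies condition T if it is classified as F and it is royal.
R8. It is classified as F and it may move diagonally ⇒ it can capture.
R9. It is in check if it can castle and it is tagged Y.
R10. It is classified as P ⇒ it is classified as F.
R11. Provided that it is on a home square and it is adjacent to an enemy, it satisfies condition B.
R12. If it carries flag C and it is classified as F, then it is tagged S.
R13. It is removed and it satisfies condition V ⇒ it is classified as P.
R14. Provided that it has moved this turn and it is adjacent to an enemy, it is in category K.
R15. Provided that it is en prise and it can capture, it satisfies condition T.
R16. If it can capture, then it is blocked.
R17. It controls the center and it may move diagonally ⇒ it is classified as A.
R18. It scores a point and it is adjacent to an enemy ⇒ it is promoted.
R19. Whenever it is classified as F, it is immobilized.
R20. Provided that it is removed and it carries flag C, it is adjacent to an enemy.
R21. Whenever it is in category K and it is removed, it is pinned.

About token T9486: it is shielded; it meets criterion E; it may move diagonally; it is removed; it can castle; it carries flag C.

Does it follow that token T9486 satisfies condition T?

Forward chaining from the given facts derives: is defended, is in category K, is adjacent to an enemy, is pinned, is classified as P, is classified as F, is tagged S, is immobilized, can capture, is blocked.
Rules concluding "it satisfies condition T": R4 needs "it is classified as A"; R6 needs "it meets criterion J"; R7 needs "it is royal"; R15 needs "it is en prise" — none of these are established.

No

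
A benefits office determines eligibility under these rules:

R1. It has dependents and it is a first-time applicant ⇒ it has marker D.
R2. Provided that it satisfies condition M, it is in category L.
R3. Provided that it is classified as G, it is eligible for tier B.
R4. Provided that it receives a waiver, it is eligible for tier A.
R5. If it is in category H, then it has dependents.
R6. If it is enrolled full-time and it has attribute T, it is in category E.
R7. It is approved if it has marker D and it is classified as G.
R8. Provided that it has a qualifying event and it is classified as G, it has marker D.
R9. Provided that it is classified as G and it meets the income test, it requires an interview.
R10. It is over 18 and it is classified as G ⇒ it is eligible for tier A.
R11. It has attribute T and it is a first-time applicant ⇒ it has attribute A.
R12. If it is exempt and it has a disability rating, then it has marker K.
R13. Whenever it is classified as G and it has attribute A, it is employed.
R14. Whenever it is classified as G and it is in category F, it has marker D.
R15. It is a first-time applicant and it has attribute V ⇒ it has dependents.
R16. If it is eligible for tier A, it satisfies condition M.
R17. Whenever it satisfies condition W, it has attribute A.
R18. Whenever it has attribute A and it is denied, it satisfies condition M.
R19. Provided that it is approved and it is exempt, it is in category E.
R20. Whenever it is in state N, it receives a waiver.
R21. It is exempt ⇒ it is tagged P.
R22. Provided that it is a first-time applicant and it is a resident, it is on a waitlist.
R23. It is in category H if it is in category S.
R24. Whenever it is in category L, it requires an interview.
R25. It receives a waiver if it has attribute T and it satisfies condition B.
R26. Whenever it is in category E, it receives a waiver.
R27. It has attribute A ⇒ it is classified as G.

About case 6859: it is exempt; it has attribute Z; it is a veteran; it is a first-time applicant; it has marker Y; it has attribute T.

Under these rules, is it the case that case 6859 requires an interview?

Forward chaining from the given facts derives: has attribute A, is tagged P, is classified as G, is eligible for tier B, is employed.
Rules concluding "it requires an interview": R9 needs "it meets the income test"; R24 needs "it is in category L" — none of these are established.

No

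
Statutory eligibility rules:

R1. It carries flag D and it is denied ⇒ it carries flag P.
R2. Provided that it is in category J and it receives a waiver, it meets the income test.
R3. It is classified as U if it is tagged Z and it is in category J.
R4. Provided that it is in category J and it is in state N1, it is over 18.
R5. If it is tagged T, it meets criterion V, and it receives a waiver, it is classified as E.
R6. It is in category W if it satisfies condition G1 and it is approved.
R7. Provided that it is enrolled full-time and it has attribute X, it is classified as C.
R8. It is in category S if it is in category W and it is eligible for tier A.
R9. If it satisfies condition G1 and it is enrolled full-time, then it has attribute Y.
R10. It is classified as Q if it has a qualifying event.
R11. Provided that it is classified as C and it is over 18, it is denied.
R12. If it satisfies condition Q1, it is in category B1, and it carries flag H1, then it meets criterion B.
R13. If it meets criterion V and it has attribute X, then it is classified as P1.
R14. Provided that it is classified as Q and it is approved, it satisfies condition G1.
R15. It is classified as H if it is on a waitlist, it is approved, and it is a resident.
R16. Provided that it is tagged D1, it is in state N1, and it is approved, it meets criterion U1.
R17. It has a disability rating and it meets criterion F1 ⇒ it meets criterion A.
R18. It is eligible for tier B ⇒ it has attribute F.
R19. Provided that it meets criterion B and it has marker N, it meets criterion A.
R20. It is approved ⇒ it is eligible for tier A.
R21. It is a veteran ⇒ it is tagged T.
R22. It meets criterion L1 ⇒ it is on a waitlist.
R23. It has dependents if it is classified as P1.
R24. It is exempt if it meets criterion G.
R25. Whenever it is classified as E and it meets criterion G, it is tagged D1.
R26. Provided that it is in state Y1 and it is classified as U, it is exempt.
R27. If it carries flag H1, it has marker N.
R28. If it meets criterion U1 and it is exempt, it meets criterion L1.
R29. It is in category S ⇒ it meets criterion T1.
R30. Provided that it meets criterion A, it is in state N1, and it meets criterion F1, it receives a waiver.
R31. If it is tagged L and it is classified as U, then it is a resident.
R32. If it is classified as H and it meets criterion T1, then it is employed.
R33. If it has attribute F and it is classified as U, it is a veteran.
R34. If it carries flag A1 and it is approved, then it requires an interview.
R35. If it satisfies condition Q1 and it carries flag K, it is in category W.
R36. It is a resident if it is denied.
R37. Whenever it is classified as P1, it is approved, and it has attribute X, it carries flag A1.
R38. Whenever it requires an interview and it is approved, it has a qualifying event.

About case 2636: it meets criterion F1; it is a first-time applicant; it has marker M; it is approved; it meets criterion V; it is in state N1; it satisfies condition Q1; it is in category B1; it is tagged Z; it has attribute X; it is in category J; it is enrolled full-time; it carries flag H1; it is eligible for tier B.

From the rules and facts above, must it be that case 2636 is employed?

Forward chaining from the given facts derives: is classified as U, is over 18, is classified as C, is denied, meets criterion B, is classified as P1, has attribute F, is eligible for tier A, has dependents, has marker N, is a veteran, is a resident, carries flag A1, meets criterion A, is tagged T, receives a waiver, requires an interview, has a qualifying event, meets the income test, is classified as E, is classified as Q, satisfies condition G1, is in category W, is in category S, has attribute Y, meets criterion T1.
The only rule concluding "it is employed" is R32, which needs "it is classified as H"; that is never established.

No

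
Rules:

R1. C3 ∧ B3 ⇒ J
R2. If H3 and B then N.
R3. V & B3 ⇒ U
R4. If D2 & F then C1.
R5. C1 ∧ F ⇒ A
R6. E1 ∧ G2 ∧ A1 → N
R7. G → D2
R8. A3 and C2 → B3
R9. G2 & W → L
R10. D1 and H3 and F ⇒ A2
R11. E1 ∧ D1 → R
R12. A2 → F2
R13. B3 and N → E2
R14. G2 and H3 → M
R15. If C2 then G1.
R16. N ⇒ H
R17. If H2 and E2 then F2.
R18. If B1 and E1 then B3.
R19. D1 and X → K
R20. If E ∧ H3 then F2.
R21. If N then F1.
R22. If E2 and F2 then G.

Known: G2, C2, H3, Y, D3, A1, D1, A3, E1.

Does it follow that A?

Forward chaining from the given facts derives: N, B3, R, E2, M, G1, H, F1.
The only rule concluding A is R5, which needs C1; that is never established.

No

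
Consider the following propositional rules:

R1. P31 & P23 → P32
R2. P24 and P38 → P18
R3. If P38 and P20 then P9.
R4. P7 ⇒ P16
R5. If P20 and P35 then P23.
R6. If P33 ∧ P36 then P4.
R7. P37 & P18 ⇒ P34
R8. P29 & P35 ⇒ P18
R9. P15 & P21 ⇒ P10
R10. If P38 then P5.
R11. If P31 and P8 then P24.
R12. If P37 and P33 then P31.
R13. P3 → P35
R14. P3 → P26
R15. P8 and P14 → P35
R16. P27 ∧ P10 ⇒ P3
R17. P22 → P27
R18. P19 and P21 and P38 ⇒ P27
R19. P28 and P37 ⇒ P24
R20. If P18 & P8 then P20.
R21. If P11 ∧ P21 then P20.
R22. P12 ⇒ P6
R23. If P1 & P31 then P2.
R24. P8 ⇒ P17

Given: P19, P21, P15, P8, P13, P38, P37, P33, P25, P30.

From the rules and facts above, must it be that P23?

P10  (by R9: P15, P21)
P31  (by R12: P37, P33)
P27  (by R18: P19, P21, P38)
P24  (by R11: P31, P8)
P3  (by R16: P27, P10)
P18  (by R2: P24, P38)
P35  (by R13: P3)
P20  (by R20: P18, P8)
P23  (by R5: P20, P35)

Yes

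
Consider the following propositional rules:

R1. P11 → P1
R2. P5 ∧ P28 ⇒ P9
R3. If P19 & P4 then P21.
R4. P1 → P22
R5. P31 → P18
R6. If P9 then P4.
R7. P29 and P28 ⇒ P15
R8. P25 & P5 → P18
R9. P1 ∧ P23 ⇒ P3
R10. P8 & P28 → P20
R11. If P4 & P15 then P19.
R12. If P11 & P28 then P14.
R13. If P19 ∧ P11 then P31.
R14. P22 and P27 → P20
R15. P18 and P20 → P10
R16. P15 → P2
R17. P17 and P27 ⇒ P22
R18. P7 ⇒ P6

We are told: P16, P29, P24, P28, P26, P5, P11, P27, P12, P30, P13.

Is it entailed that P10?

Yes

P1  (by R1: P11)
P9  (by R2: P5, P28)
P22  (by R4: P1)
P4  (by R6: P9)
P15  (by R7: P29, P28)
P19  (by R11: P4, P15)
P31  (by R13: P19, P11)
P20  (by R14: P22, P27)
P18  (by R5: P31)
P10  (by R15: P18, P20)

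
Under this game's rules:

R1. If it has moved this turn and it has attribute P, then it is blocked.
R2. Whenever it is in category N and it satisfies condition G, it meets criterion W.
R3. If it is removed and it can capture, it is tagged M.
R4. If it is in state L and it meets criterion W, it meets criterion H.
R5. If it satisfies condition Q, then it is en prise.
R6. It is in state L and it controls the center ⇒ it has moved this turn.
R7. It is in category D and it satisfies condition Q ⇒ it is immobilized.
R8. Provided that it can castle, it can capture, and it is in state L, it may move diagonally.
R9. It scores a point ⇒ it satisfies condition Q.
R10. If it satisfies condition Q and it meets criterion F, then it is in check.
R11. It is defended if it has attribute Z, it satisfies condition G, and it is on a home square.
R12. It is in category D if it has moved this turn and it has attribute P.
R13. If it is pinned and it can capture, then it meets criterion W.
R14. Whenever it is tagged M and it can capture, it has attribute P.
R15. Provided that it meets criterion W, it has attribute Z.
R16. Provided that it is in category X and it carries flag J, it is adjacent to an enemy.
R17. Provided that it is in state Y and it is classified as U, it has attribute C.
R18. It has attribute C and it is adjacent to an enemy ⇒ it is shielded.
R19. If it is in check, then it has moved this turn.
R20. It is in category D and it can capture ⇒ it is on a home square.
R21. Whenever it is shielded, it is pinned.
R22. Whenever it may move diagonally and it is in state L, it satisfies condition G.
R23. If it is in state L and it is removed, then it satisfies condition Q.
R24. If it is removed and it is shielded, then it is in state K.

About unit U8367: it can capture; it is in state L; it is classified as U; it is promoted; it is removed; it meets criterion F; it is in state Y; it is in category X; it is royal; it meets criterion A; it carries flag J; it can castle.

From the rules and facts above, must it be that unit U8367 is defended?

By R3 (it is removed, it can capture): it is tagged M.
By R8 (it can castle, it can capture, it is in state L): it may move diagonally.
By R14 (it is tagged M, it can capture): it has attribute P.
By R16 (it is in category X, it carries flag J): it is adjacent to an enemy.
By R17 (it is in state Y, it is classified as U): it has attribute C.
By R18 (it has attribute C, it is adjacent to an enemy): it is shielded.
By R21 (it is shielded): it is pinned.
By R22 (it may move diagonally, it is in state L): it satisfies condition G.
By R23 (it is in state L, it is removed): it satisfies condition Q.
By R10 (it satisfies condition Q, it meets criterion F): it is in check.
By R13 (it is pinned, it can capture): it meets criterion W.
By R15 (it meets criterion W): it has attribute Z.
By R19 (it is in check): it has moved this turn.
By R12 (it has moved this turn, it has attribute P): it is in category D.
By R20 (it is in category D, it can capture): it is on a home square.
By R11 (it has attribute Z, it satisfies condition G, it is on a home square): it is defended.

Yes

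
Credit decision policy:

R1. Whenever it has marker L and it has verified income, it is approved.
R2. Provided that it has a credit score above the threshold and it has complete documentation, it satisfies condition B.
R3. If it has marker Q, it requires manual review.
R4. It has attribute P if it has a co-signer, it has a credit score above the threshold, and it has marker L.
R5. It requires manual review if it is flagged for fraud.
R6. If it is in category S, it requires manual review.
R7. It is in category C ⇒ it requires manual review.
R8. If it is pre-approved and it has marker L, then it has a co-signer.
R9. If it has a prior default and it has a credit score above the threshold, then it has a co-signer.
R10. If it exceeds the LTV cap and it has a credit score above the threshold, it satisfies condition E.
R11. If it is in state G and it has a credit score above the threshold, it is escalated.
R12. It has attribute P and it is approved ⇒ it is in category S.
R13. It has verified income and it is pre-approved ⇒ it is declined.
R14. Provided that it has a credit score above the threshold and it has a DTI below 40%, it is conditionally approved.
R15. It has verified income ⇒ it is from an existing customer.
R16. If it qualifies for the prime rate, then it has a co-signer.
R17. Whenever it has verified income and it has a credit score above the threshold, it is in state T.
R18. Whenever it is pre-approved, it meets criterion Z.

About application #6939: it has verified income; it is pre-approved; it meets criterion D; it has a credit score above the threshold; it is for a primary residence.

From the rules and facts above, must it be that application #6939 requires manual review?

Forward chaining from the given facts derives: is declined, is from an existing customer, is in state T, meets criterion Z.
Rules concluding "it requires manual review": R3 needs "it has marker Q"; R5 needs "it is flagged for fraud"; R6 needs "it is in category S"; R7 needs "it is in category C" — none of these are established.

No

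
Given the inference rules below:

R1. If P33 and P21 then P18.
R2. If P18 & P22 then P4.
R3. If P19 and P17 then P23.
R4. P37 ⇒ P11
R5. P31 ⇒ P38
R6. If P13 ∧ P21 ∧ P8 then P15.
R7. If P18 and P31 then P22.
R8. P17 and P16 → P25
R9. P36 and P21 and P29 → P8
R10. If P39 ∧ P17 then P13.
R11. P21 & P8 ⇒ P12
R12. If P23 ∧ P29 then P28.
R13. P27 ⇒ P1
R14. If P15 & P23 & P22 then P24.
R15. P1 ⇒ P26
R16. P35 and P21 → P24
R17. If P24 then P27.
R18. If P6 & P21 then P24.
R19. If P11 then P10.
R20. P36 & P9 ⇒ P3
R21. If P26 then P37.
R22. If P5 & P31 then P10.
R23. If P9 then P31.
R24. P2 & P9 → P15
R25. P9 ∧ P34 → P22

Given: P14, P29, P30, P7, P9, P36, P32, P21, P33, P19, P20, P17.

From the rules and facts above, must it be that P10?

Forward chaining from the given facts derives: P18, P23, P8, P12, P28, P3, P31, P38, P22, P4.
Rules concluding P10: R19 needs P11; R22 needs P5 — none of these are established.

No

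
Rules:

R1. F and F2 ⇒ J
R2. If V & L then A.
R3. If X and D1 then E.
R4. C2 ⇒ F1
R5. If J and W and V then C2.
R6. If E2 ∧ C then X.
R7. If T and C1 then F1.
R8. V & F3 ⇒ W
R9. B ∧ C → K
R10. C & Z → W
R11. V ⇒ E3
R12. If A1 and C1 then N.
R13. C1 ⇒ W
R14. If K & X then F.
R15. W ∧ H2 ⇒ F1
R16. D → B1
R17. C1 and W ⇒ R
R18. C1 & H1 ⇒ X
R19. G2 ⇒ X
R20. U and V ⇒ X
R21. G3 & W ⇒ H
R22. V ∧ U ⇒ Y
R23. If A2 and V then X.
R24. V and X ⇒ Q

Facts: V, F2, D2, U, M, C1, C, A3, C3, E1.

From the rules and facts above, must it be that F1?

Forward chaining from the given facts derives: E3, W, R, X, Y, Q.
Rules concluding F1: R4 needs C2; R7 needs T; R15 needs H2 — none of these are established.

No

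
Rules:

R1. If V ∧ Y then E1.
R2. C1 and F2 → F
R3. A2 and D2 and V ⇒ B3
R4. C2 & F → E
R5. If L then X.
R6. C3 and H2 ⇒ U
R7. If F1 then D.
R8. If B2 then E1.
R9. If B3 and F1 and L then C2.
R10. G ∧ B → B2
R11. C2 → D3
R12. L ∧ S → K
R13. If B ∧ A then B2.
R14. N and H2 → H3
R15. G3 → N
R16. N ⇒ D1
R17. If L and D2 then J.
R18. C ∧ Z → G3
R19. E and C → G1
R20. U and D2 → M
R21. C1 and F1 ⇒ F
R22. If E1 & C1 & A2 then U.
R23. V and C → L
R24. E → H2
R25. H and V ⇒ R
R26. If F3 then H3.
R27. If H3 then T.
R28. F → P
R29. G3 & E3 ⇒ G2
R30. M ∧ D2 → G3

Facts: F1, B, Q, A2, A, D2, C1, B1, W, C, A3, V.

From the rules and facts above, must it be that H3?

B3  (by R3: A2, D2, V)
B2  (by R13: B, A)
F  (by R21: C1, F1)
L  (by R23: V, C)
E1  (by R8: B2)
C2  (by R9: B3, F1, L)
U  (by R22: E1, C1, A2)
E  (by R4: C2, F)
M  (by R20: U, D2)
H2  (by R24: E)
G3  (by R30: M, D2)
N  (by R15: G3)
H3  (by R14: N, H2)

Yes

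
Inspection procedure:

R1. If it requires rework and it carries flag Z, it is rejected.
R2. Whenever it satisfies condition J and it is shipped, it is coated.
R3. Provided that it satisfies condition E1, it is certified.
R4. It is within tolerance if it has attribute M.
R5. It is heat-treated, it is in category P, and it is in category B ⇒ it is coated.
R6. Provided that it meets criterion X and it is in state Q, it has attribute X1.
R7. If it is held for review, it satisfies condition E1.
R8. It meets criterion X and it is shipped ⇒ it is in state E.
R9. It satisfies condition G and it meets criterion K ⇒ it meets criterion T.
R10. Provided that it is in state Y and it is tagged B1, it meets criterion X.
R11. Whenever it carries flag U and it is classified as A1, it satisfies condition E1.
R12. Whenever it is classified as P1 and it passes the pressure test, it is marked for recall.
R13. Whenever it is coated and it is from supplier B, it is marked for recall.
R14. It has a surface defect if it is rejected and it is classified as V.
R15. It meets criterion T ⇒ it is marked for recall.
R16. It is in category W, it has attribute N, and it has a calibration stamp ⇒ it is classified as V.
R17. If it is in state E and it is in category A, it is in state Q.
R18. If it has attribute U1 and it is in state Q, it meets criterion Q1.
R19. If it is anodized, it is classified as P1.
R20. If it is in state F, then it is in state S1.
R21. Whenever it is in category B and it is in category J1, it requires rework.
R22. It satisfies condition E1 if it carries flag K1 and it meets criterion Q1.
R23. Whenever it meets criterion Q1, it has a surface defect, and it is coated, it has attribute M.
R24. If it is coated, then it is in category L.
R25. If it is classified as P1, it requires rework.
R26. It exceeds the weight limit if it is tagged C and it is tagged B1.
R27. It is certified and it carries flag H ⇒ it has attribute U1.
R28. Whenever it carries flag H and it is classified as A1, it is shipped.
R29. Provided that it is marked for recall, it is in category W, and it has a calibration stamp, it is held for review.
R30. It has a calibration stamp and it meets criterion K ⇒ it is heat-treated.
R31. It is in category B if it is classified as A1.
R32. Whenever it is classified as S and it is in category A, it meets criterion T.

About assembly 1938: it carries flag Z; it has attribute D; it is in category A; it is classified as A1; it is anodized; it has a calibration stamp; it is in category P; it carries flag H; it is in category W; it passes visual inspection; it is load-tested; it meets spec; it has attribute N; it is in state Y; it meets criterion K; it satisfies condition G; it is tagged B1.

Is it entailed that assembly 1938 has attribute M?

Yes

By R9 (it satisfies condition G, it meets criterion K): it meets criterion T.
By R10 (it is in state Y, it is tagged B1): it meets criterion X.
By R15 (it meets criterion T): it is marked for recall.
By R16 (it is in category W, it has attribute N, it has a calibration stamp): it is classified as V.
By R19 (it is anodized): it is classified as P1.
By R25 (it is classified as P1): it requires rework.
By R28 (it carries flag H, it is classified as A1): it is shipped.
By R29 (it is marked for recall, it is in category W, it has a calibration stamp): it is held for review.
By R30 (it has a calibration stamp, it meets criterion K): it is heat-treated.
By R31 (it is classified as A1): it is in category B.
By R1 (it requires rework, it carries flag Z): it is rejected.
By R5 (it is heat-treated, it is in category P, it is in category B): it is coated.
By R7 (it is held for review): it satisfies condition E1.
By R8 (it meets criterion X, it is shipped): it is in state E.
By R14 (it is rejected, it is classified as V): it has a surface defect.
By R17 (it is in state E, it is in category A): it is in state Q.
By R3 (it satisfies condition E1): it is certified.
By R27 (it is certified, it carries flag H): it has attribute U1.
By R18 (it has attribute U1, it is in state Q): it meets criterion Q1.
By R23 (it meets criterion Q1, it has a surface defect, it is coated): it has attribute M.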